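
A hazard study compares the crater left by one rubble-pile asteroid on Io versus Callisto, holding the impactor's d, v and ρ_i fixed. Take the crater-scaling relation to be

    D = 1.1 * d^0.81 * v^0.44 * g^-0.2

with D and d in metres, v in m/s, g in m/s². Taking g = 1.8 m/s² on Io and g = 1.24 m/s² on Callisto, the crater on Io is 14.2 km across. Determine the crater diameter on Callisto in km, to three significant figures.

D ≈ 15.3 km

All impactor-dependent factors cancel in the ratio, leaving D_Callisto/D_Io = (g_Callisto/g_Io)^-0.2.
(1.24/1.8)^-0.2 = 0.6889^-0.2 = 1.077
D_Callisto = 1.077 × 14.2 km = 15.3 km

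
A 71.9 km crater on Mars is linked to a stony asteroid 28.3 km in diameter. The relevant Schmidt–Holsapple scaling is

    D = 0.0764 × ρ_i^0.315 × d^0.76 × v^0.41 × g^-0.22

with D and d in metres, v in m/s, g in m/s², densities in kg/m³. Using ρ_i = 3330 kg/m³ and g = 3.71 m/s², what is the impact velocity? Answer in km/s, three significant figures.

Rearranging for v: v = [D / (0.0764 · 3330^0.315 · 28300^0.76 · 3.71^-0.22)]^(1/0.41).
D = 71900 m.
3330^0.315 = 12.87
28300^0.76 = 2417
3.71^-0.22 = 0.7494
Denominator = 0.0764 × 12.87 × 2417 × 0.7494 = 1781
D / 1781 = 71900 / 1781 = 40.37
v = 40.37^(1/0.41) = 40.37^2.439 = 8264 m/s

v ≈ 8.26 km/s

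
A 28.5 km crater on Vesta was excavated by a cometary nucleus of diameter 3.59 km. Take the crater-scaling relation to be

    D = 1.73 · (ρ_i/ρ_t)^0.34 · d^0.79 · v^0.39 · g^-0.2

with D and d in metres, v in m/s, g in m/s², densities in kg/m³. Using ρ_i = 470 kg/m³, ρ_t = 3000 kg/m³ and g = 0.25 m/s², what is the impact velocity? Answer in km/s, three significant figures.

v ≈ 10.1 km/s

Rearranging for v: v = [D / (1.73 · (470/3000)^0.34 · 3590^0.79 · 0.25^-0.2)]^(1/0.39).
D = 28500 m.
(470/3000)^0.34 = 0.5325
3590^0.79 = 643.5
0.25^-0.2 = 1.320
Denominator = 1.73 × 0.5325 × 643.5 × 1.320 = 782.5
D / 782.5 = 28500 / 782.5 = 36.42
v = 36.42^(1/0.39) = 36.42^2.5641 = 10079 m/s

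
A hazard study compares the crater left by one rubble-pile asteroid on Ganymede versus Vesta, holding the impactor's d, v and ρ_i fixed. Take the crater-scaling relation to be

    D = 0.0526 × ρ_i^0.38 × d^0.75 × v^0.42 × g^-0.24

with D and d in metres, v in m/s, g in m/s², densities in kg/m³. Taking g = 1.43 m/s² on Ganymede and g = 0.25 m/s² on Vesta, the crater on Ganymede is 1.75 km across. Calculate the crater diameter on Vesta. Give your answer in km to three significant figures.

D ≈ 2.66 km

All impactor-dependent factors cancel in the ratio, leaving D_Vesta/D_Ganymede = (g_Vesta/g_Ganymede)^-0.24.
(0.25/1.43)^-0.24 = 0.1748^-0.24 = 1.520
D_Vesta = 1.520 × 1.75 km = 2.66 km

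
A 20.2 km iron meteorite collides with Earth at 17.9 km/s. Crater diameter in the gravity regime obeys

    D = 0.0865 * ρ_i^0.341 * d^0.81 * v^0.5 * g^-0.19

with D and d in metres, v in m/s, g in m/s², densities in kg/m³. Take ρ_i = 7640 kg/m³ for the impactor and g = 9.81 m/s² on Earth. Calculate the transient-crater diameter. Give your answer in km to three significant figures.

In SI units: d = 20200 m, v = 17900 m/s.
ρ_i^0.341 = 7640^0.341 = 21.09
d^0.81 = 20200^0.81 = 3071
v^0.5 = 17900^0.5 = 133.8
g^-0.19 = 9.81^-0.19 = 0.6480
D = 0.0865 × 21.09 × 3071 × 133.8 × 0.6480 = 4.857 × 10^5 m
   = 485.7 km

D ≈ 486 km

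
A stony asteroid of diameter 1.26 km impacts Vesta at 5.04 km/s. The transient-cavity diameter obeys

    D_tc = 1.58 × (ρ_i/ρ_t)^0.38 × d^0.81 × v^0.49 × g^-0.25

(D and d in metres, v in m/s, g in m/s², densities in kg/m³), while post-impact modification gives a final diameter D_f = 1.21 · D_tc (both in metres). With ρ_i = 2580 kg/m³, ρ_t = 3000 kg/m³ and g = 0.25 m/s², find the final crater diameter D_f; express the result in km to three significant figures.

D_f ≈ 54.0 km

In SI: d = 1260 m, v = 5040 m/s.
(ρ_i/ρ_t)^0.38 = (2580/3000)^0.38 = 0.9443
d^0.81 = 1260^0.81 = 324.6
v^0.49 = 5040^0.49 = 65.19
g^-0.25 = 0.25^-0.25 = 1.414
D_tc = 1.58 × 0.9443 × 324.6 × 65.19 × 1.414 = 44640 m
D_f = 1.21 × 44640 = 54014 m
     = 54.01 km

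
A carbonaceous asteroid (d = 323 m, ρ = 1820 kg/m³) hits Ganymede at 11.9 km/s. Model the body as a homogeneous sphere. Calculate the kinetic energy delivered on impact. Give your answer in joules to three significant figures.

E ≈ 2.27 × 10^18 J

v = 11900 m/s.
Mass m = (π/6) ρ d³ = (π/6) × 1820 × (323)³ = 3.211 × 10^10 kg
E = ½ m v² = 0.5 × 3.211 × 10^10 × (11900)² = 2.274 × 10^18 J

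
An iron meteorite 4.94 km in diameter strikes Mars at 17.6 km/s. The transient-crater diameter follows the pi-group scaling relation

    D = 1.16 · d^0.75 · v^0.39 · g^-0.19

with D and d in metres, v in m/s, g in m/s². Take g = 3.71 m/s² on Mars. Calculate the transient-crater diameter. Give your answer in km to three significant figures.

D ≈ 24.1 km

In SI units: d = 4940 m, v = 17600 m/s.
d^0.75 = 4940^0.75 = 589.2
v^0.39 = 17600^0.39 = 45.26
g^-0.19 = 3.71^-0.19 = 0.7795
D = 1.16 × 589.2 × 45.26 × 0.7795 = 24113 m
   = 24.11 km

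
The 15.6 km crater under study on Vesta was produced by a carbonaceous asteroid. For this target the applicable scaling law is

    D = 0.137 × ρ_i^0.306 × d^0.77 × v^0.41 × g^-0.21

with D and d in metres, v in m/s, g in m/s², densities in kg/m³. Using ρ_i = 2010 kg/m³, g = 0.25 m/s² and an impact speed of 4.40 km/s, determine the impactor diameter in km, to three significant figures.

d ≈ 1.41 km

Rearranging for d: d = [D / (0.137 · 2010^0.306 · 4400^0.41 · 0.25^-0.21)]^(1/0.77).
D = 15600 m.
2010^0.306 = 10.25
4400^0.41 = 31.18
0.25^-0.21 = 1.338
Denominator = 0.137 × 10.25 × 31.18 × 1.338 = 58.58
D / 58.58 = 15600 / 58.58 = 266.3
d = 266.3^(1/0.77) = 266.3^1.2987 = 1412 m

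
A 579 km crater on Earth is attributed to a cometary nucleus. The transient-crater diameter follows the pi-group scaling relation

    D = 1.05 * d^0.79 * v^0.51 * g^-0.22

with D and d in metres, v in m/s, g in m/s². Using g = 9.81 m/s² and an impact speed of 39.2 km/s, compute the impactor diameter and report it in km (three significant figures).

d ≈ 37.9 km

Rearranging for d: d = [D / (1.05 · 39200^0.51 · 9.81^-0.22)]^(1/0.79).
D = 579000 m.
39200^0.51 = 220.1
9.81^-0.22 = 0.6051
Denominator = 1.05 × 220.1 × 0.6051 = 139.8
D / 139.8 = 579000 / 139.8 = 4142
d = 4142^(1/0.79) = 4142^1.2658 = 37902 m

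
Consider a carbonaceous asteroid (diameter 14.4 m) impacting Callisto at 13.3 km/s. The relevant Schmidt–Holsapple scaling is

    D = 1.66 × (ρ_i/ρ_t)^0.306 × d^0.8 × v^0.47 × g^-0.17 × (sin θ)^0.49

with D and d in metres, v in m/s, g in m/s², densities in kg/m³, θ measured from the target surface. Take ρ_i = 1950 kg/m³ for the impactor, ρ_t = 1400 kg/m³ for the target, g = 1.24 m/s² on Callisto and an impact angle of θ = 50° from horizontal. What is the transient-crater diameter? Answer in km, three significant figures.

In SI units: v = 13300 m/s.
(ρ_i/ρ_t)^0.306 = (1950/1400)^0.306 = 1.107
d^0.8 = 14.4^0.8 = 8.447
v^0.47 = 13300^0.47 = 86.74
g^-0.17 = 1.24^-0.17 = 0.9641
(sin 50°)^0.49 = 0.7660^0.49 = 0.8776
D = 1.66 × 1.107 × 8.447 × 86.74 × 0.9641 × 0.8776 = 1139 m
   = 1.139 km

D ≈ 1.14 km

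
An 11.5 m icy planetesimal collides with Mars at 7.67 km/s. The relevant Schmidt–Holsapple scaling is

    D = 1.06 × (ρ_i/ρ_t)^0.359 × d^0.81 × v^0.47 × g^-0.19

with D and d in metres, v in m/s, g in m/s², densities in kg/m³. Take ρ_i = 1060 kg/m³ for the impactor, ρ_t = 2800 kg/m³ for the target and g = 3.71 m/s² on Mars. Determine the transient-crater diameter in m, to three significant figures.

D ≈ 282 m

In SI units: v = 7670 m/s.
(ρ_i/ρ_t)^0.359 = (1060/2800)^0.359 = 0.7056
d^0.81 = 11.5^0.81 = 7.230
v^0.47 = 7670^0.47 = 66.97
g^-0.19 = 3.71^-0.19 = 0.7795
D = 1.06 × 0.7056 × 7.230 × 66.97 × 0.7795 = 282.3 m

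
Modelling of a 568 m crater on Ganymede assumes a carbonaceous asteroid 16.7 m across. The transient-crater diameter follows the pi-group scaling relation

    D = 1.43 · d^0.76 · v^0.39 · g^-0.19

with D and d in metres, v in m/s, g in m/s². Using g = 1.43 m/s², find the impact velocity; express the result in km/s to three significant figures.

v ≈ 22.8 km/s

Rearranging for v: v = [D / (1.43 · 16.7^0.76 · 1.43^-0.19)]^(1/0.39).
16.7^0.76 = 8.497
1.43^-0.19 = 0.9343
Denominator = 1.43 × 8.497 × 0.9343 = 11.35
D / 11.35 = 568 / 11.35 = 50.04
v = 50.04^(1/0.39) = 50.04^2.5641 = 22762 m/s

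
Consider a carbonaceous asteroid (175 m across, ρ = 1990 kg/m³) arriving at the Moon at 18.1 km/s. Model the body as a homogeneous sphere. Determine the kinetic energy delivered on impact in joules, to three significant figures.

E ≈ 9.15 × 10^17 J

v = 18100 m/s.
Mass m = (π/6) ρ d³ = (π/6) × 1990 × (175)³ = 5.584 × 10^9 kg
E = ½ m v² = 0.5 × 5.584 × 10^9 × (18100)² = 9.147 × 10^17 J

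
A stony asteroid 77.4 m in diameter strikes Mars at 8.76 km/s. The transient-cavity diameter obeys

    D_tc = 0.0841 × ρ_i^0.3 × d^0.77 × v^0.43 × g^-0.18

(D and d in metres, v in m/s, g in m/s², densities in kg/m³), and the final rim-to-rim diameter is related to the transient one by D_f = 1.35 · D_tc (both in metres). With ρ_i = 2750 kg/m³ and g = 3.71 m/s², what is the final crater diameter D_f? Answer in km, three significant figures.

v = 8760 m/s.
ρ_i^0.3 = 2750^0.3 = 10.76
d^0.77 = 77.4^0.77 = 28.47
v^0.43 = 8760^0.43 = 49.58
g^-0.18 = 3.71^-0.18 = 0.7898
D_tc = 0.0841 × 10.76 × 28.47 × 49.58 × 0.7898 = 1009 m
D_f = 1.35 × 1009 = 1362 m
     = 1.362 km

D_f ≈ 1.36 km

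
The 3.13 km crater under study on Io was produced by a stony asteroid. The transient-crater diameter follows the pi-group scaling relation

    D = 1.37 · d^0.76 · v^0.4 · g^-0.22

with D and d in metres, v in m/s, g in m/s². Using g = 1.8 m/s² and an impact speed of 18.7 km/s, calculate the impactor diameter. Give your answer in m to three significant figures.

Rearranging for d: d = [D / (1.37 · 18700^0.4 · 1.8^-0.22)]^(1/0.76).
D = 3130 m.
18700^0.4 = 51.14
1.8^-0.22 = 0.8787
Denominator = 1.37 × 51.14 × 0.8787 = 61.56
D / 61.56 = 3130 / 61.56 = 50.84
d = 50.84^(1/0.76) = 50.84^1.3158 = 175.8 m

d ≈ 176 m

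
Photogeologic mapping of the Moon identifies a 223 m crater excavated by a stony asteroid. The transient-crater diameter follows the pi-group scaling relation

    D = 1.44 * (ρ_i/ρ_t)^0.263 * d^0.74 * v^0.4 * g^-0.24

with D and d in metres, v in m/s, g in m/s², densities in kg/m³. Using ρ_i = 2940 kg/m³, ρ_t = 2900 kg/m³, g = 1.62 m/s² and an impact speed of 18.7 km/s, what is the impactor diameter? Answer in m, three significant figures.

Rearranging for d: d = [D / (1.44 · (2940/2900)^0.263 · 18700^0.4 · 1.62^-0.24)]^(1/0.74).
(2940/2900)^0.263 = 1.004
18700^0.4 = 51.14
1.62^-0.24 = 0.8907
Denominator = 1.44 × 1.004 × 51.14 × 0.8907 = 65.85
D / 65.85 = 223 / 65.85 = 3.386
d = 3.386^(1/0.74) = 3.386^1.3514 = 5.198 m

d ≈ 5.20 m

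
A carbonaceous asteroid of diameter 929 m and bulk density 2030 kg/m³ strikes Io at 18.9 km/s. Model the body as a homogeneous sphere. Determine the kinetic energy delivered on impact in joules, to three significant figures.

v = 18900 m/s.
Mass m = (π/6) ρ d³ = (π/6) × 2030 × (929)³ = 8.522 × 10^11 kg
E = ½ m v² = 0.5 × 8.522 × 10^11 × (18900)² = 1.522 × 10^20 J

E ≈ 1.52 × 10^20 J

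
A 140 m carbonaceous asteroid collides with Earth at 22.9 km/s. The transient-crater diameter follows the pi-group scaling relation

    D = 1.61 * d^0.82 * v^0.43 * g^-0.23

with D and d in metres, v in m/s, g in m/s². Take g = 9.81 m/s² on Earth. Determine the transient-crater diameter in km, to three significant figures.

D ≈ 4.10 km

In SI units: v = 22900 m/s.
d^0.82 = 140^0.82 = 57.52
v^0.43 = 22900^0.43 = 74.94
g^-0.23 = 9.81^-0.23 = 0.5914
D = 1.61 × 57.52 × 74.94 × 0.5914 = 4104 m
   = 4.104 km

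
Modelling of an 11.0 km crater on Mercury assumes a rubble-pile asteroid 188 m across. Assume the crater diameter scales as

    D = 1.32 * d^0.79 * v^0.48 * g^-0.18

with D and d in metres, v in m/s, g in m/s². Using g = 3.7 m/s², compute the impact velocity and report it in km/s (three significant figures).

Rearranging for v: v = [D / (1.32 · 188^0.79 · 3.7^-0.18)]^(1/0.48).
D = 11000 m.
188^0.79 = 62.60
3.7^-0.18 = 0.7902
Denominator = 1.32 × 62.60 × 0.7902 = 65.30
D / 65.30 = 11000 / 65.30 = 168.5
v = 168.5^(1/0.48) = 168.5^2.0833 = 43519 m/s

v ≈ 43.5 km/s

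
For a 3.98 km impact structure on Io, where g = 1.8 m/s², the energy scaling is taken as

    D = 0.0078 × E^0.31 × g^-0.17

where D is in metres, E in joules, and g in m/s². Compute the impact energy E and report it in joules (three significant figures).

Rearranging: E = [D / (0.0078 · g^-0.17)]^(1/0.31).
D = 3980 m.
g^-0.17 = 1.8^-0.17 = 0.9049
D / (0.0078 × 0.9049) = 3980 / (7.058 × 10^-3) = 5.639 × 10^5
E = (5.639 × 10^5)^3.2258 = 3.566 × 10^18 J

E ≈ 3.57 × 10^18 J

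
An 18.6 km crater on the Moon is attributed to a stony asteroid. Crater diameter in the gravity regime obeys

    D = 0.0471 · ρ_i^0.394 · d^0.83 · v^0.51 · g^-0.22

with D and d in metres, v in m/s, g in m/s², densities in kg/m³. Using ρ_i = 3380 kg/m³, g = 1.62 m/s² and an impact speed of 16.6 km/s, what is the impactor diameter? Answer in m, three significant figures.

Rearranging for d: d = [D / (0.0471 · 3380^0.394 · 16600^0.51 · 1.62^-0.22)]^(1/0.83).
D = 18600 m.
3380^0.394 = 24.57
16600^0.51 = 142.0
1.62^-0.22 = 0.8993
Denominator = 0.0471 × 24.57 × 142.0 × 0.8993 = 147.8
D / 147.8 = 18600 / 147.8 = 125.8
d = 125.8^(1/0.83) = 125.8^1.2048 = 338.6 m

d ≈ 339 m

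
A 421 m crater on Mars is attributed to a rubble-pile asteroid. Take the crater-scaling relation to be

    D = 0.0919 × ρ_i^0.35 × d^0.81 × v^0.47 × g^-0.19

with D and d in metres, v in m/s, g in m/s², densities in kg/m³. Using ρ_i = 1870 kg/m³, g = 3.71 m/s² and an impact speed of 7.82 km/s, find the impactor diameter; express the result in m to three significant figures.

Rearranging for d: d = [D / (0.0919 · 1870^0.35 · 7820^0.47 · 3.71^-0.19)]^(1/0.81).
1870^0.35 = 13.97
7820^0.47 = 67.58
3.71^-0.19 = 0.7795
Denominator = 0.0919 × 13.97 × 67.58 × 0.7795 = 67.63
D / 67.63 = 421 / 67.63 = 6.225
d = 6.225^(1/0.81) = 6.225^1.2346 = 9.560 m

d ≈ 9.56 m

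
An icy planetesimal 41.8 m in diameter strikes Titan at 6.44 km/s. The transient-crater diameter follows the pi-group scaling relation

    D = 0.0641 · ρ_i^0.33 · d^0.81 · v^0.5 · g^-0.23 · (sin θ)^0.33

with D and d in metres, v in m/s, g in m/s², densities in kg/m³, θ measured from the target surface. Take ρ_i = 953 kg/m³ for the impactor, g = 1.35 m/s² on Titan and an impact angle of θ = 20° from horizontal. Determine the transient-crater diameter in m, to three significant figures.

D ≈ 667 m

In SI units: v = 6440 m/s.
ρ_i^0.33 = 953^0.33 = 9.618
d^0.81 = 41.8^0.81 = 20.57
v^0.5 = 6440^0.5 = 80.25
g^-0.23 = 1.35^-0.23 = 0.9333
(sin 20°)^0.33 = 0.3420^0.33 = 0.7018
D = 0.0641 × 9.618 × 20.57 × 80.25 × 0.9333 × 0.7018 = 666.6 m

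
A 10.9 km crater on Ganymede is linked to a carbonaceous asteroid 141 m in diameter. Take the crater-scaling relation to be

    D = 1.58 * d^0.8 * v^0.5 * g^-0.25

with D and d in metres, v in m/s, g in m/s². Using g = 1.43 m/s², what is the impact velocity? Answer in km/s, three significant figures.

Rearranging for v: v = [D / (1.58 · 141^0.8 · 1.43^-0.25)]^(1/0.5).
D = 10900 m.
141^0.8 = 52.41
1.43^-0.25 = 0.9145
Denominator = 1.58 × 52.41 × 0.9145 = 75.73
D / 75.73 = 10900 / 75.73 = 143.9
v = 143.9^(1/0.5) = 143.9^2 = 20707 m/s

v ≈ 20.7 km/s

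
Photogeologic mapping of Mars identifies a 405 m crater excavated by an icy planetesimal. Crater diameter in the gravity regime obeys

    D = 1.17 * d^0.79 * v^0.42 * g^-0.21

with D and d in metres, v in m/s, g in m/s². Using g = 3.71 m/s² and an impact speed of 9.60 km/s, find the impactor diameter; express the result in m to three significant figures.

Rearranging for d: d = [D / (1.17 · 9600^0.42 · 3.71^-0.21)]^(1/0.79).
9600^0.42 = 47.05
3.71^-0.21 = 0.7593
Denominator = 1.17 × 47.05 × 0.7593 = 41.80
D / 41.80 = 405 / 41.80 = 9.689
d = 9.689^(1/0.79) = 9.689^1.2658 = 17.72 m

d ≈ 17.7 m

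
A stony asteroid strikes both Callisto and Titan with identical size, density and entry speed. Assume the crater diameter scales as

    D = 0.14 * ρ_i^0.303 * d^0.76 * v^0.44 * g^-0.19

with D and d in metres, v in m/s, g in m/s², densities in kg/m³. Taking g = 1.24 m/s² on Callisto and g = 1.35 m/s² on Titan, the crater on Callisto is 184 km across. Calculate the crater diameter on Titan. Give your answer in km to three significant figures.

D ≈ 181 km

All impactor-dependent factors cancel in the ratio, leaving D_Titan/D_Callisto = (g_Titan/g_Callisto)^-0.19.
(1.35/1.24)^-0.19 = 1.089^-0.19 = 0.9839
D_Titan = 0.9839 × 184 km = 181 km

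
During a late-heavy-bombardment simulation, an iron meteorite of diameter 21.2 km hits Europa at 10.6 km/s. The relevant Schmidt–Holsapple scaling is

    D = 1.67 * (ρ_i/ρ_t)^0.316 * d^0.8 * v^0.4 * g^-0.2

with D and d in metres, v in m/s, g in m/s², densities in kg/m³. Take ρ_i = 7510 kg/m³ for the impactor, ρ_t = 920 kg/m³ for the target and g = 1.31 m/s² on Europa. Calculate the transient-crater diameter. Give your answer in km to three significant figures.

D ≈ 362 km

In SI units: d = 21200 m, v = 10600 m/s.
(ρ_i/ρ_t)^0.316 = (7510/920)^0.316 = 1.942
d^0.8 = 21200^0.8 = 2891
v^0.4 = 10600^0.4 = 40.75
g^-0.2 = 1.31^-0.2 = 0.9474
D = 1.67 × 1.942 × 2891 × 40.75 × 0.9474 = 3.620 × 10^5 m
   = 362.0 km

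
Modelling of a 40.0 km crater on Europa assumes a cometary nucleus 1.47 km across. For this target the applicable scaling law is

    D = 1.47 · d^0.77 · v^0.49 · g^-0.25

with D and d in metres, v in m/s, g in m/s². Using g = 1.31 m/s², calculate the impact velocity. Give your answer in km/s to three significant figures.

v ≈ 13.6 km/s

Rearranging for v: v = [D / (1.47 · 1470^0.77 · 1.31^-0.25)]^(1/0.49).
D = 40000 m.
1470^0.77 = 274.7
1.31^-0.25 = 0.9347
Denominator = 1.47 × 274.7 × 0.9347 = 377.4
D / 377.4 = 40000 / 377.4 = 106.0
v = 106.0^(1/0.49) = 106.0^2.0408 = 13591 m/s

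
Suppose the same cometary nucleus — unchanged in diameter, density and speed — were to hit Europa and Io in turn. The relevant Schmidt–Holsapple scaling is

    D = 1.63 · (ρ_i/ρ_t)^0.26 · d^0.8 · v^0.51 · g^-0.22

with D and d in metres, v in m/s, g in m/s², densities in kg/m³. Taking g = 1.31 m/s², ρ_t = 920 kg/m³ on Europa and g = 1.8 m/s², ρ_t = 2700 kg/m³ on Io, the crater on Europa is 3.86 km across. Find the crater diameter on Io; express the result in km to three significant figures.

The impactor-only factors (d, v, ρ_i) cancel in the ratio, leaving D_Io/D_Europa = (g_Io/g_Europa)^-0.22 · (ρ_t,Europa/ρ_t,Io)^0.26.
(1.8/1.31)^-0.22 = 1.374^-0.22 = 0.9325
(920/2700)^0.26 = 0.3407^0.26 = 0.7558
Ratio = 0.9325 × 0.7558 = 0.7048
D_Io = 0.7048 × 3.86 km = 2.72 km

D ≈ 2.72 km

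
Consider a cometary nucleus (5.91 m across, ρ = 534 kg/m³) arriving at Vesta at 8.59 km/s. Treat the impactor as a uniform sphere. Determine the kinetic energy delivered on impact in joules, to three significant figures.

E ≈ 2.13 × 10^12 J

v = 8590 m/s.
Mass m = (π/6) ρ d³ = (π/6) × 534 × (5.91)³ = 5.772 × 10^4 kg
E = ½ m v² = 0.5 × 5.772 × 10^4 × (8590)² = 2.130 × 10^12 J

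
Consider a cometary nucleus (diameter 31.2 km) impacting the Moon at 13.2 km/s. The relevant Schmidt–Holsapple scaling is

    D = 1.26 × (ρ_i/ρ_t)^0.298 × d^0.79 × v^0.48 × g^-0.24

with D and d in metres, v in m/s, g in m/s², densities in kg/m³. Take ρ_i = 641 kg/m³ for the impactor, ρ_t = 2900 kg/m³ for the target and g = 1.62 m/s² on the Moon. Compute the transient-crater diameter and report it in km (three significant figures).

D ≈ 242 km

In SI units: d = 31200 m, v = 13200 m/s.
(ρ_i/ρ_t)^0.298 = (641/2900)^0.298 = 0.6377
d^0.79 = 31200^0.79 = 3551
v^0.48 = 13200^0.48 = 95.03
g^-0.24 = 1.62^-0.24 = 0.8907
D = 1.26 × 0.6377 × 3551 × 95.03 × 0.8907 = 2.415 × 10^5 m
   = 241.5 km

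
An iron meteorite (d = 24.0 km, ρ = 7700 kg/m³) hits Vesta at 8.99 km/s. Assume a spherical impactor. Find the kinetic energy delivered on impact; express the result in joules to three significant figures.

E ≈ 2.25 × 10^24 J

d = 24000 m; v = 8990 m/s.
Mass m = (π/6) ρ d³ = (π/6) × 7700 × (24000)³ = 5.573 × 10^16 kg
E = ½ m v² = 0.5 × 5.573 × 10^16 × (8990)² = 2.252 × 10^24 J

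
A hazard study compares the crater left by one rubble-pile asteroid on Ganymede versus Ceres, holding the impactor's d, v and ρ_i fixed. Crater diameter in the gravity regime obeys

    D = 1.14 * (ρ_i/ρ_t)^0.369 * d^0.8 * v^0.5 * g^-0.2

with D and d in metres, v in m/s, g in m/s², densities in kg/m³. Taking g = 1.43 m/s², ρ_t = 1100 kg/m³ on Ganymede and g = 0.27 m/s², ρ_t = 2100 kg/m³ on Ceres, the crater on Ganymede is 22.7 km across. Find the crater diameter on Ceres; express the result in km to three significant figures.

The impactor-only factors (d, v, ρ_i) cancel in the ratio, leaving D_Ceres/D_Ganymede = (g_Ceres/g_Ganymede)^-0.2 · (ρ_t,Ganymede/ρ_t,Ceres)^0.369.
(0.27/1.43)^-0.2 = 0.1888^-0.2 = 1.396
(1100/2100)^0.369 = 0.5238^0.369 = 0.7877
Ratio = 1.396 × 0.7877 = 1.100
D_Ceres = 1.100 × 22.7 km = 25.0 km

D ≈ 25.0 km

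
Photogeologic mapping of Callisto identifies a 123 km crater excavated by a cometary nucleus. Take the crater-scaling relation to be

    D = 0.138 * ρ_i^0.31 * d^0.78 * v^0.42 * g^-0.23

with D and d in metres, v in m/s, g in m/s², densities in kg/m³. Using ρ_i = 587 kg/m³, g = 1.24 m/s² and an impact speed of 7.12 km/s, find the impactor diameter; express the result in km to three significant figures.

Rearranging for d: d = [D / (0.138 · 587^0.31 · 7120^0.42 · 1.24^-0.23)]^(1/0.78).
D = 123000 m.
587^0.31 = 7.216
7120^0.42 = 41.50
1.24^-0.23 = 0.9517
Denominator = 0.138 × 7.216 × 41.50 × 0.9517 = 39.33
D / 39.33 = 123000 / 39.33 = 3127
d = 3127^(1/0.78) = 3127^1.2821 = 30276 m

d ≈ 30.3 km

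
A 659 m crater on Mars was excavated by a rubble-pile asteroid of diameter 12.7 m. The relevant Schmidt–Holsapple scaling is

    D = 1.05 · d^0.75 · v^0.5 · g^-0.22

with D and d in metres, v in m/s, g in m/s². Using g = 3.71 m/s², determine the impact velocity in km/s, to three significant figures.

v ≈ 15.5 km/s

Rearranging for v: v = [D / (1.05 · 12.7^0.75 · 3.71^-0.22)]^(1/0.5).
12.7^0.75 = 6.727
3.71^-0.22 = 0.7494
Denominator = 1.05 × 6.727 × 0.7494 = 5.293
D / 5.293 = 659 / 5.293 = 124.5
v = 124.5^(1/0.5) = 124.5^2 = 15500 m/s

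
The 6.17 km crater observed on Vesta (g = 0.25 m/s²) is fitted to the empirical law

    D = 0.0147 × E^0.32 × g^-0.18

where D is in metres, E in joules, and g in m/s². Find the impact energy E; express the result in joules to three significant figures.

E ≈ 1.71 × 10^17 J

Rearranging: E = [D / (0.0147 · g^-0.18)]^(1/0.32).
D = 6170 m.
g^-0.18 = 0.25^-0.18 = 1.283
D / (0.0147 × 1.283) = 6170 / (0.01886) = 3.271 × 10^5
E = (3.271 × 10^5)^3.125 = 1.711 × 10^17 J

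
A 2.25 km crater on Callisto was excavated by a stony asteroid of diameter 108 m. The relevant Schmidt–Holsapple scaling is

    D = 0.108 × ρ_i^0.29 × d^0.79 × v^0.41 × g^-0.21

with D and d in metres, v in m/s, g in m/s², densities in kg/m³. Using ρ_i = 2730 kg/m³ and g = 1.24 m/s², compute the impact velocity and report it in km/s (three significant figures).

Rearranging for v: v = [D / (0.108 · 2730^0.29 · 108^0.79 · 1.24^-0.21)]^(1/0.41).
D = 2250 m.
2730^0.29 = 9.919
108^0.79 = 40.40
1.24^-0.21 = 0.9558
Denominator = 0.108 × 9.919 × 40.40 × 0.9558 = 41.37
D / 41.37 = 2250 / 41.37 = 54.39
v = 54.39^(1/0.41) = 54.39^2.439 = 17097 m/s

v ≈ 17.1 km/s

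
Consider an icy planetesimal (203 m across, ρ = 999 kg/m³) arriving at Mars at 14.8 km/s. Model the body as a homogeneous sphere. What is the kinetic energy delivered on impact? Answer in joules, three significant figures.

v = 14800 m/s.
Mass m = (π/6) ρ d³ = (π/6) × 999 × (203)³ = 4.376 × 10^9 kg
E = ½ m v² = 0.5 × 4.376 × 10^9 × (14800)² = 4.793 × 10^17 J

E ≈ 4.79 × 10^17 J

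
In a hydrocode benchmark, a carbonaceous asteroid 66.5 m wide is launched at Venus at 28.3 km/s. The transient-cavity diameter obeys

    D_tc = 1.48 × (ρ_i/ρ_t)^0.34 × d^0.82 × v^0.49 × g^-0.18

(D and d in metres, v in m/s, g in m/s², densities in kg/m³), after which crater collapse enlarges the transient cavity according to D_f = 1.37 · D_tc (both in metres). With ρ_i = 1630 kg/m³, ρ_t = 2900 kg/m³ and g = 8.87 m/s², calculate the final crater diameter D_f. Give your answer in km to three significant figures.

v = 28300 m/s.
(ρ_i/ρ_t)^0.34 = (1630/2900)^0.34 = 0.8221
d^0.82 = 66.5^0.82 = 31.24
v^0.49 = 28300^0.49 = 151.8
g^-0.18 = 8.87^-0.18 = 0.6751
D_tc = 1.48 × 0.8221 × 31.24 × 151.8 × 0.6751 = 3895 m
D_f = 1.37 × 3895 = 5336 m
     = 5.336 km

D_f ≈ 5.34 km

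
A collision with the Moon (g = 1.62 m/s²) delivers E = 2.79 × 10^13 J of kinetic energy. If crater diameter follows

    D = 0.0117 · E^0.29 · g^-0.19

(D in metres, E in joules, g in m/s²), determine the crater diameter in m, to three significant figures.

D ≈ 84.6 m

E^0.29 = (2.79 × 10^13)^0.29 = 7.929 × 10^3
g^-0.19 = 1.62^-0.19 = 0.9124
D = 0.0117 × 7.929 × 10^3 × 0.9124 = 84.64 m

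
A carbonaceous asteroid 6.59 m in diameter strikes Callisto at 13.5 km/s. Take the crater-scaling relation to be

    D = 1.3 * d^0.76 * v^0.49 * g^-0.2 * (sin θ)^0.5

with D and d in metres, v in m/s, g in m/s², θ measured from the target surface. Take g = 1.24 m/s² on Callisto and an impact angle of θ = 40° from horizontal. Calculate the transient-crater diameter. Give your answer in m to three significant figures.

D ≈ 442 m

In SI units: v = 13500 m/s.
d^0.76 = 6.59^0.76 = 4.191
v^0.49 = 13500^0.49 = 105.6
g^-0.2 = 1.24^-0.2 = 0.9579
(sin 40°)^0.5 = 0.6428^0.5 = 0.8017
D = 1.3 × 4.191 × 105.6 × 0.9579 × 0.8017 = 441.8 m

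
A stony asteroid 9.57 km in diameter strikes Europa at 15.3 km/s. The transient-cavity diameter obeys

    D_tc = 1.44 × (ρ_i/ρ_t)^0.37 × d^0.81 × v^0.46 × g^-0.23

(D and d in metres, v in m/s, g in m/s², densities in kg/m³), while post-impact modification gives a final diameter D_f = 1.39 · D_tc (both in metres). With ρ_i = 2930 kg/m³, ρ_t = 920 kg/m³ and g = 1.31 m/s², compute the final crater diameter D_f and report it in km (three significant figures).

In SI: d = 9570 m, v = 15300 m/s.
(ρ_i/ρ_t)^0.37 = (2930/920)^0.37 = 1.535
d^0.81 = 9570^0.81 = 1677
v^0.46 = 15300^0.46 = 84.13
g^-0.23 = 1.31^-0.23 = 0.9398
D_tc = 1.44 × 1.535 × 1677 × 84.13 × 0.9398 = 2.931 × 10^5 m
D_f = 1.39 × 2.931 × 10^5 = 4.074 × 10^5 m
     = 407.4 km

D_f ≈ 407 km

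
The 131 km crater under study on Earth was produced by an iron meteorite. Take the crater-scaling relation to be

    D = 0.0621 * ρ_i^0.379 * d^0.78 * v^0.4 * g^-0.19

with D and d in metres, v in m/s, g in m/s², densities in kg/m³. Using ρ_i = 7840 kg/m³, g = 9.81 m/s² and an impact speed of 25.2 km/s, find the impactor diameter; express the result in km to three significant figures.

Rearranging for d: d = [D / (0.0621 · 7840^0.379 · 25200^0.4 · 9.81^-0.19)]^(1/0.78).
D = 131000 m.
7840^0.379 = 29.92
25200^0.4 = 57.62
9.81^-0.19 = 0.6480
Denominator = 0.0621 × 29.92 × 57.62 × 0.6480 = 69.37
D / 69.37 = 131000 / 69.37 = 1888
d = 1888^(1/0.78) = 1888^1.2821 = 15855 m

d ≈ 15.9 km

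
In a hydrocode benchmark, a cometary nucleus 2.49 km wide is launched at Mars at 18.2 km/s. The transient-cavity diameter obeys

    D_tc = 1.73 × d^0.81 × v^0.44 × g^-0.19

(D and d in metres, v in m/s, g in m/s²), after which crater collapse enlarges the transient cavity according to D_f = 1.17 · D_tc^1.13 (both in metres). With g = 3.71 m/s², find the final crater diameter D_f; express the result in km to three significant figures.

D_f ≈ 276 km

In SI: d = 2490 m, v = 18200 m/s.
d^0.81 = 2490^0.81 = 563.5
v^0.44 = 18200^0.44 = 74.89
g^-0.19 = 3.71^-0.19 = 0.7795
D_tc = 1.73 × 563.5 × 74.89 × 0.7795 = 56910 m
D_f = 1.17 × (56910)^1.13 = 2.764 × 10^5 m
     = 276.4 km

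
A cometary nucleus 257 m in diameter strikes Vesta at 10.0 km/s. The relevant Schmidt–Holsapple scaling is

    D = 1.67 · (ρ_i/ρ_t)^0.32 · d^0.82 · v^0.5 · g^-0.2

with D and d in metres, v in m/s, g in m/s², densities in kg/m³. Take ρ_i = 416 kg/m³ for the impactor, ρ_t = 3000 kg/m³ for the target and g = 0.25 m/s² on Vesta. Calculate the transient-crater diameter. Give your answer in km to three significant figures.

In SI units: v = 10000 m/s.
(ρ_i/ρ_t)^0.32 = (416/3000)^0.32 = 0.5314
d^0.82 = 257^0.82 = 94.66
v^0.5 = 10000^0.5 = 100.0
g^-0.2 = 0.25^-0.2 = 1.320
D = 1.67 × 0.5314 × 94.66 × 100.0 × 1.320 = 11089 m
   = 11.09 km

D ≈ 11.1 km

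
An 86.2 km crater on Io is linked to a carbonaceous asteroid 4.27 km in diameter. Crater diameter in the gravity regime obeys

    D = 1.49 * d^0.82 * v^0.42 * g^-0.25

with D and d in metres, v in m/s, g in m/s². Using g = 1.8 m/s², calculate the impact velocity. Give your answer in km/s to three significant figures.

Rearranging for v: v = [D / (1.49 · 4270^0.82 · 1.8^-0.25)]^(1/0.42).
D = 86200 m.
4270^0.82 = 948.3
1.8^-0.25 = 0.8633
Denominator = 1.49 × 948.3 × 0.8633 = 1220
D / 1220 = 86200 / 1220 = 70.66
v = 70.66^(1/0.42) = 70.66^2.381 = 25286 m/s

v ≈ 25.3 km/s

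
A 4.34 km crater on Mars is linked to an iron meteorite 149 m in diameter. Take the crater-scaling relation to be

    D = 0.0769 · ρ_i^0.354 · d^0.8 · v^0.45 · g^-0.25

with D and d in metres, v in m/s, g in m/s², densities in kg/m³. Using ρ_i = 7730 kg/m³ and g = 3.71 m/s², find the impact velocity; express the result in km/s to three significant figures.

Rearranging for v: v = [D / (0.0769 · 7730^0.354 · 149^0.8 · 3.71^-0.25)]^(1/0.45).
D = 4340 m.
7730^0.354 = 23.79
149^0.8 = 54.77
3.71^-0.25 = 0.7205
Denominator = 0.0769 × 23.79 × 54.77 × 0.7205 = 72.19
D / 72.19 = 4340 / 72.19 = 60.12
v = 60.12^(1/0.45) = 60.12^2.2222 = 8981 m/s

v ≈ 8.98 km/s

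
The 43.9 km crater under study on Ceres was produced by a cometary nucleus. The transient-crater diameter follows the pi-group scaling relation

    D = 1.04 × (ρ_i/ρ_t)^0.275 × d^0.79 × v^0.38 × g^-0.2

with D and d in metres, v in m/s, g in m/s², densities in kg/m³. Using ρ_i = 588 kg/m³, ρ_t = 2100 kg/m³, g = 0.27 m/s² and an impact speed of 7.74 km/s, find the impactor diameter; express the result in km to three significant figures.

d ≈ 10.8 km

Rearranging for d: d = [D / (1.04 · (588/2100)^0.275 · 7740^0.38 · 0.27^-0.2)]^(1/0.79).
D = 43900 m.
(588/2100)^0.275 = 0.7046
7740^0.38 = 30.04
0.27^-0.2 = 1.299
Denominator = 1.04 × 0.7046 × 30.04 × 1.299 = 28.59
D / 28.59 = 43900 / 28.59 = 1536
d = 1536^(1/0.79) = 1536^1.2658 = 10798 m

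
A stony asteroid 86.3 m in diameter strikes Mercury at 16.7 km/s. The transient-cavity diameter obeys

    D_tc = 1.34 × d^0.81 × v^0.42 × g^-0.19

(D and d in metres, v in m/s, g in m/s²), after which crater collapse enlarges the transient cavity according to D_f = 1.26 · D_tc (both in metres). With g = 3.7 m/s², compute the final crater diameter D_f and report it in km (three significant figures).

v = 16700 m/s.
d^0.81 = 86.3^0.81 = 37.00
v^0.42 = 16700^0.42 = 59.37
g^-0.19 = 3.7^-0.19 = 0.7799
D_tc = 1.34 × 37.00 × 59.37 × 0.7799 = 2296 m
D_f = 1.26 × 2296 = 2893 m
     = 2.893 km

D_f ≈ 2.89 km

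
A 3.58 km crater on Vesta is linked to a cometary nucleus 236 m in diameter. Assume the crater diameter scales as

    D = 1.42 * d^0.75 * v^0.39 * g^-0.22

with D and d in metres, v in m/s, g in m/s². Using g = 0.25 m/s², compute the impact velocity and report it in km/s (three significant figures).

v ≈ 6.59 km/s

Rearranging for v: v = [D / (1.42 · 236^0.75 · 0.25^-0.22)]^(1/0.39).
D = 3580 m.
236^0.75 = 60.21
0.25^-0.22 = 1.357
Denominator = 1.42 × 60.21 × 1.357 = 116.0
D / 116.0 = 3580 / 116.0 = 30.86
v = 30.86^(1/0.39) = 30.86^2.5641 = 6591 m/s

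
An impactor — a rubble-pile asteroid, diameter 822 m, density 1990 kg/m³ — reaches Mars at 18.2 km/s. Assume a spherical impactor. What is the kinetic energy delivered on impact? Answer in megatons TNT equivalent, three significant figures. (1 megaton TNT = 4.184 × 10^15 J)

E ≈ 22900 Mt TNT

v = 18200 m/s.
Mass m = (π/6) ρ d³ = (π/6) × 1990 × (822)³ = 5.787 × 10^11 kg
E = ½ m v² = 0.5 × 5.787 × 10^11 × (18200)² = 9.584 × 10^19 J
   = 9.584 × 10^19 / 4.184×10^15 = 22906 Mt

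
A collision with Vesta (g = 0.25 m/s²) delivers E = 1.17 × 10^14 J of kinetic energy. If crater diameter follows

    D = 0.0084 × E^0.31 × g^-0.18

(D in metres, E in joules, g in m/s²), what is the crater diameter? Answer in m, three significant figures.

E^0.31 = (1.17 × 10^14)^0.31 = 2.297 × 10^4
g^-0.18 = 0.25^-0.18 = 1.283
D = 0.0084 × 2.297 × 10^4 × 1.283 = 247.6 m

D ≈ 248 m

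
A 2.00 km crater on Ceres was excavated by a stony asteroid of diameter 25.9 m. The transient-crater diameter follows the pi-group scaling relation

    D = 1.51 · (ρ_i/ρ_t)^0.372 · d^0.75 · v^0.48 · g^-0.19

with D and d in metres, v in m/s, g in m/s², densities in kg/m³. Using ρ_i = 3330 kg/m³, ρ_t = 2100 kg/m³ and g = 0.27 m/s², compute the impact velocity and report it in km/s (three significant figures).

Rearranging for v: v = [D / (1.51 · (3330/2100)^0.372 · 25.9^0.75 · 0.27^-0.19)]^(1/0.48).
D = 2000 m.
(3330/2100)^0.372 = 1.187
25.9^0.75 = 11.48
0.27^-0.19 = 1.282
Denominator = 1.51 × 1.187 × 11.48 × 1.282 = 26.38
D / 26.38 = 2000 / 26.38 = 75.82
v = 75.82^(1/0.48) = 75.82^2.0833 = 8244 m/s

v ≈ 8.24 km/s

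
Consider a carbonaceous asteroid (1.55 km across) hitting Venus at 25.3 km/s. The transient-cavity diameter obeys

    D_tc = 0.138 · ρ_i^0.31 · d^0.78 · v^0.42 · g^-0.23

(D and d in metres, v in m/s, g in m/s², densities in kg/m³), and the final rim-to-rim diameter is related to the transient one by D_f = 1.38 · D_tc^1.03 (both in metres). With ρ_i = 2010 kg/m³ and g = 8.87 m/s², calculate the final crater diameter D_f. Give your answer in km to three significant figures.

In SI: d = 1550 m, v = 25300 m/s.
ρ_i^0.31 = 2010^0.31 = 10.57
d^0.78 = 1550^0.78 = 307.9
v^0.42 = 25300^0.42 = 70.68
g^-0.23 = 8.87^-0.23 = 0.6053
D_tc = 0.138 × 10.57 × 307.9 × 70.68 × 0.6053 = 19210 m
D_f = 1.38 × (19210)^1.03 = 35638 m
     = 35.64 km

D_f ≈ 35.6 km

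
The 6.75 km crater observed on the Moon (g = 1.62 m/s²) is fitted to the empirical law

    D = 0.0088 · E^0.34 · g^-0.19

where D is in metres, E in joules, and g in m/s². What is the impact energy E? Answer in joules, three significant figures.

E ≈ 2.66 × 10^17 J

Rearranging: E = [D / (0.0088 · g^-0.19)]^(1/0.34).
D = 6750 m.
g^-0.19 = 1.62^-0.19 = 0.9124
D / (0.0088 × 0.9124) = 6750 / (8.029 × 10^-3) = 8.407 × 10^5
E = (8.407 × 10^5)^2.9412 = 2.664 × 10^17 J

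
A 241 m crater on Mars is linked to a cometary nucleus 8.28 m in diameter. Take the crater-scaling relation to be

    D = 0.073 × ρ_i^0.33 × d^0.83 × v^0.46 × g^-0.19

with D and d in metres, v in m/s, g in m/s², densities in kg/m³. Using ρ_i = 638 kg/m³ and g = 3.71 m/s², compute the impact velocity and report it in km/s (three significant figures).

v ≈ 16.4 km/s

Rearranging for v: v = [D / (0.073 · 638^0.33 · 8.28^0.83 · 3.71^-0.19)]^(1/0.46).
638^0.33 = 8.425
8.28^0.83 = 5.780
3.71^-0.19 = 0.7795
Denominator = 0.073 × 8.425 × 5.780 × 0.7795 = 2.771
D / 2.771 = 241 / 2.771 = 86.97
v = 86.97^(1/0.46) = 86.97^2.1739 = 16444 m/s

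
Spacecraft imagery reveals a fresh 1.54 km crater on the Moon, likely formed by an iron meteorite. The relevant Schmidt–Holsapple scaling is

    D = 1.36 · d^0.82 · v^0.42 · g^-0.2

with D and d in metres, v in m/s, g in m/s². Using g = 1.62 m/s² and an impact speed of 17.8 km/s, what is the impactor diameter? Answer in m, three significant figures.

d ≈ 39.7 m

Rearranging for d: d = [D / (1.36 · 17800^0.42 · 1.62^-0.2)]^(1/0.82).
D = 1540 m.
17800^0.42 = 60.98
1.62^-0.2 = 0.9080
Denominator = 1.36 × 60.98 × 0.9080 = 75.30
D / 75.30 = 1540 / 75.30 = 20.45
d = 20.45^(1/0.82) = 20.45^1.2195 = 39.66 m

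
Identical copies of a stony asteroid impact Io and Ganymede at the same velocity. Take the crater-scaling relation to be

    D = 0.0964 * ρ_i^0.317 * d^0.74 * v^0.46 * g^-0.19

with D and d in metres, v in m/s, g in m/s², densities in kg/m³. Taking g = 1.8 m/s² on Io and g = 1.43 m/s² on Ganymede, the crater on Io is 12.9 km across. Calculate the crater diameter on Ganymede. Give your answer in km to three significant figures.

All impactor-dependent factors cancel in the ratio, leaving D_Ganymede/D_Io = (g_Ganymede/g_Io)^-0.19.
(1.43/1.8)^-0.19 = 0.7944^-0.19 = 1.045
D_Ganymede = 1.045 × 12.9 km = 13.5 km

D ≈ 13.5 km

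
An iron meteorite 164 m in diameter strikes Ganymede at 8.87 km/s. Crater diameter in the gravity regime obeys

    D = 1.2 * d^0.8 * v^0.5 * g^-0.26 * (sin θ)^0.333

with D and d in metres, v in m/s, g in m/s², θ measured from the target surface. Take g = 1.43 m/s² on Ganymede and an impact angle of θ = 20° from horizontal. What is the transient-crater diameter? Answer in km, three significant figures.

In SI units: v = 8870 m/s.
d^0.8 = 164^0.8 = 59.14
v^0.5 = 8870^0.5 = 94.18
g^-0.26 = 1.43^-0.26 = 0.9112
(sin 20°)^0.333 = 0.3420^0.333 = 0.6996
D = 1.2 × 59.14 × 94.18 × 0.9112 × 0.6996 = 4261 m
   = 4.261 km

D ≈ 4.26 km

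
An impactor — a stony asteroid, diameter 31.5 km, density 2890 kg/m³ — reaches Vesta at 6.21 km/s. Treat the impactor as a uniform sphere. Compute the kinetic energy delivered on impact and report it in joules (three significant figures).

d = 31500 m; v = 6210 m/s.
Mass m = (π/6) ρ d³ = (π/6) × 2890 × (31500)³ = 4.730 × 10^16 kg
E = ½ m v² = 0.5 × 4.730 × 10^16 × (6210)² = 9.120 × 10^23 J

E ≈ 9.12 × 10^23 J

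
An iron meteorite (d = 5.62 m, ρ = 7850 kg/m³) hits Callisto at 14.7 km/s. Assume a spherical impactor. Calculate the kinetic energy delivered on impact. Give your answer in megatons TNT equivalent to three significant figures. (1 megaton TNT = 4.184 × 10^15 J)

v = 14700 m/s.
Mass m = (π/6) ρ d³ = (π/6) × 7850 × (5.62)³ = 7.296 × 10^5 kg
E = ½ m v² = 0.5 × 7.296 × 10^5 × (14700)² = 7.883 × 10^13 J
   = 7.883 × 10^13 / 4.184×10^15 = 0.01884 Mt

E ≈ 0.0188 Mt TNT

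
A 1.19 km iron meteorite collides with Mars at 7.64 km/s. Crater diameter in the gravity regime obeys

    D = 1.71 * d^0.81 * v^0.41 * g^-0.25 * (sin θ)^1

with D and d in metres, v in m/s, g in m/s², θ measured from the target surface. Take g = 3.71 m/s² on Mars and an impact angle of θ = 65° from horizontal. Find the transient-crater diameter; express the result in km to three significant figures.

D ≈ 13.5 km

In SI units: d = 1190 m, v = 7640 m/s.
d^0.81 = 1190^0.81 = 309.9
v^0.41 = 7640^0.41 = 39.09
g^-0.25 = 3.71^-0.25 = 0.7205
(sin 65°)^1 = 0.9063^1 = 0.9063
D = 1.71 × 309.9 × 39.09 × 0.7205 × 0.9063 = 13527 m
   = 13.53 km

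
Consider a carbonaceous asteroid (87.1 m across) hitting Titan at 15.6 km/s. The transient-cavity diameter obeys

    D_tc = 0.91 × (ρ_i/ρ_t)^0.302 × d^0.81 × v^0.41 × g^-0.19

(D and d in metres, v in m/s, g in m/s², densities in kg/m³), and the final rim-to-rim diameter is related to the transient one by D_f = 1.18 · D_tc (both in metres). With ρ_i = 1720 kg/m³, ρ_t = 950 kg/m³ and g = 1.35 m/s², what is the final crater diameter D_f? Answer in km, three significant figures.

v = 15600 m/s.
(ρ_i/ρ_t)^0.302 = (1720/950)^0.302 = 1.196
d^0.81 = 87.1^0.81 = 37.27
v^0.41 = 15600^0.41 = 52.38
g^-0.19 = 1.35^-0.19 = 0.9446
D_tc = 0.91 × 1.196 × 37.27 × 52.38 × 0.9446 = 2007 m
D_f = 1.18 × 2007 = 2368 m
     = 2.368 km

D_f ≈ 2.37 km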